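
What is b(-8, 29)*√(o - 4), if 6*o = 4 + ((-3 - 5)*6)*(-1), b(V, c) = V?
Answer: -8*√42/3 ≈ -17.282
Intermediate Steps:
o = 26/3 (o = (4 + ((-3 - 5)*6)*(-1))/6 = (4 - 8*6*(-1))/6 = (4 - 48*(-1))/6 = (4 + 48)/6 = (⅙)*52 = 26/3 ≈ 8.6667)
b(-8, 29)*√(o - 4) = -8*√(26/3 - 4) = -8*√42/3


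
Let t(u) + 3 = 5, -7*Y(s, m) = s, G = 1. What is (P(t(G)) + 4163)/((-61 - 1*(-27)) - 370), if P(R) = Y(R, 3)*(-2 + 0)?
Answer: -29145/2828 ≈ -10.306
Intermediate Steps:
Y(s, m) = -s/7
t(u) = 2 (t(u) = -3 + 5 = 2)
P(R) = 2*R/7 (P(R) = (-R/7)*(-2 + 0) = -R/7*(-2) = 2*R/7)
(P(t(G)) + 4163)/((-61 - 1*(-27)) - 370) = ((2/7)*2 + 4163)/((-61 - 1*(-27)) - 370) = (4/7 + 4163)/((-61 + 27) - 370) = 29145/(7*(-34 - 370)) = (29145/7)/(-404) = (29145/7)*(-1/404) = -29145/2828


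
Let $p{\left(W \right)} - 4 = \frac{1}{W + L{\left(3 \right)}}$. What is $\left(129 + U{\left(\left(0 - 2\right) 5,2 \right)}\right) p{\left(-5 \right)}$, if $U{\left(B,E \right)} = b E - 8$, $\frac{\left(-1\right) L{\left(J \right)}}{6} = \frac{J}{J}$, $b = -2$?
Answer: $\frac{5031}{11} \approx 457.36$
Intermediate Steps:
$L{\left(J \right)} = -6$ ($L{\left(J \right)} = - 6 \frac{J}{J} = \left(-6\right) 1 = -6$)
$p{\left(W \right)} = 4 + \frac{1}{-6 + W}$ ($p{\left(W \right)} = 4 + \frac{1}{W - 6} = 4 + \frac{1}{-6 + W}$)
$U{\left(B,E \right)} = -8 - 2 E$ ($U{\left(B,E \right)} = - 2 E - 8 = -8 - 2 E$)
$\left(129 + U{\left(\left(0 - 2\right) 5,2 \right)}\right) p{\left(-5 \right)} = \left(129 - 12\right) \frac{-23 + 4 \left(-5\right)}{-6 - 5} = \left(129 - 12\right) \frac{-23 - 20}{-11} = \left(129 - 12\right) \left(\left(- \frac{1}{11}\right) \left(-43\right)\right) = 117 \cdot \frac{43}{11} = \frac{5031}{11}$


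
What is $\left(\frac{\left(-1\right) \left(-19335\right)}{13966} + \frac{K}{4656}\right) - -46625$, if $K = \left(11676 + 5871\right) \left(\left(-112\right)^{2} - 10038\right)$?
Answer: $\frac{303836414431}{5418808} \approx 56071.0$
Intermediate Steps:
$K = 43972782$ ($K = 17547 \left(12544 - 10038\right) = 17547 \cdot 2506 = 43972782$)
$\left(\frac{\left(-1\right) \left(-19335\right)}{13966} + \frac{K}{4656}\right) - -46625 = \left(\frac{\left(-1\right) \left(-19335\right)}{13966} + \frac{43972782}{4656}\right) - -46625 = \left(19335 \cdot \frac{1}{13966} + 43972782 \cdot \frac{1}{4656}\right) + 46625 = \left(\frac{19335}{13966} + \frac{7328797}{776}\right) + 46625 = \frac{51184491431}{5418808} + 46625 = \frac{303836414431}{5418808}$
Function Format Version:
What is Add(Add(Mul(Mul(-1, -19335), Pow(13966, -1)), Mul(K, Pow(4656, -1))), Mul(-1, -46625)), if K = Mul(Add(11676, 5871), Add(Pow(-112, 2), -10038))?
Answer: Rational(303836414431, 5418808) ≈ 56071.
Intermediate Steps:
K = 43972782 (K = Mul(17547, Add(12544, -10038)) = Mul(17547, 2506) = 43972782)
Add(Add(Mul(Mul(-1, -19335), Pow(13966, -1)), Mul(K, Pow(4656, -1))), Mul(-1, -46625)) = Add(Add(Mul(Mul(-1, -19335), Pow(13966, -1)), Mul(43972782, Pow(4656, -1))), Mul(-1, -46625)) = Add(Add(Mul(19335, Rational(1, 13966)), Mul(43972782, Rational(1, 4656))), 46625) = Add(Add(Rational(19335, 13966), Rational(7328797, 776)), 46625) = Add(Rational(51184491431, 5418808), 46625) = Rational(303836414431, 5418808)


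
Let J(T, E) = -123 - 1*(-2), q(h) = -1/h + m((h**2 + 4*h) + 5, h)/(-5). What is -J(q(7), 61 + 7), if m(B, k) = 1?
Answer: 121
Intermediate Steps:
q(h) = -1/5 - 1/h (q(h) = -1/h + 1/(-5) = -1/h + 1*(-1/5) = -1/h - 1/5 = -1/5 - 1/h)
J(T, E) = -121 (J(T, E) = -123 + 2 = -121)
-J(q(7), 61 + 7) = -1*(-121) = 121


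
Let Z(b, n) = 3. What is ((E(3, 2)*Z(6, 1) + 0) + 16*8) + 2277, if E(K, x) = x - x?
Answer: 2405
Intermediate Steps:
E(K, x) = 0
((E(3, 2)*Z(6, 1) + 0) + 16*8) + 2277 = ((0*3 + 0) + 16*8) + 2277 = ((0 + 0) + 128) + 2277 = (0 + 128) + 2277 = 128 + 2277 = 2405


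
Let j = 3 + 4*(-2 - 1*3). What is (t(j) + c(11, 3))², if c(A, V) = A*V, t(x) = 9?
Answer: 1764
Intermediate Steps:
j = -17 (j = 3 + 4*(-2 - 3) = 3 + 4*(-5) = 3 - 20 = -17)
(t(j) + c(11, 3))² = (9 + 11*3)² = (9 + 33)² = 42² = 1764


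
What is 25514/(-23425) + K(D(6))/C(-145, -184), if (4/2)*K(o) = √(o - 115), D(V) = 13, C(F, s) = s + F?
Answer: -25514/23425 - I*√102/658 ≈ -1.0892 - 0.015349*I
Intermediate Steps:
C(F, s) = F + s
K(o) = √(-115 + o)/2 (K(o) = √(o - 115)/2 = √(-115 + o)/2)
25514/(-23425) + K(D(6))/C(-145, -184) = 25514/(-23425) + (√(-115 + 13)/2)/(-145 - 184) = 25514*(-1/23425) + (√(-102)/2)/(-329) = -25514/23425 + ((I*√102)/2)*(-1/329) = -25514/23425 + (I*√102/2)*(-1/329) = -25514/23425 - I*√102/658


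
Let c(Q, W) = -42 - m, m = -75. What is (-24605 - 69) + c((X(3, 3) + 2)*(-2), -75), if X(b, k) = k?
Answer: -24641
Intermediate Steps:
c(Q, W) = 33 (c(Q, W) = -42 - 1*(-75) = -42 + 75 = 33)
(-24605 - 69) + c((X(3, 3) + 2)*(-2), -75) = (-24605 - 69) + 33 = -24674 + 33 = -24641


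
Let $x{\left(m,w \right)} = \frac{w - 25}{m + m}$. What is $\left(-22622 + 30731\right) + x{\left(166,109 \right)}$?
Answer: $\frac{673068}{83} \approx 8109.3$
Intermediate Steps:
$x{\left(m,w \right)} = \frac{-25 + w}{2 m}$
$\left(-22622 + 30731\right) + x{\left(166,109 \right)} = \left(-22622 + 30731\right) + \frac{-25 + 109}{2 \cdot 166} = 8109 + \frac{1}{2} \cdot \frac{1}{166} \cdot 84 = 8109 + \frac{21}{83} = \frac{673068}{83}$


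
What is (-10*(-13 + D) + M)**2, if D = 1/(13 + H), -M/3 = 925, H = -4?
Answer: 567154225/81 ≈ 7.0019e+6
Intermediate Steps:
M = -2775 (M = -3*925 = -2775)
D = 1/9 (D = 1/(13 - 4) = 1/9 ≈ 0.11111)
(-10*(-13 + D) + M)**2 = (-10*(-13 + 1/9) - 2775)**2 = (-10*(-116/9) - 2775)**2 = (1160/9 - 2775)**2 = (-23815/9)**2 = 567154225/81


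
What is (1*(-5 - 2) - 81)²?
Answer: 7744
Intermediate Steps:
(1*(-5 - 2) - 81)² = (1*(-7) - 81)² = (-7 - 81)² = (-88)² = 7744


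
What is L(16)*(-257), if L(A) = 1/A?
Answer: -257/16 ≈ -16.063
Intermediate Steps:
L(16)*(-257) = -257/16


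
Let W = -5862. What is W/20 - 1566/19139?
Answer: -56112069/191390 ≈ -293.18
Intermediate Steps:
W/20 - 1566/19139 = -5862/20 - 1566/19139 = -5862*1/20 - 1566*1/19139 = -2931/10 - 1566/19139 = -56112069/191390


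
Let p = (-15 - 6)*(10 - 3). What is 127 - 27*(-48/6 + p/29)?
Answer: 13916/29 ≈ 479.86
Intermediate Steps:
p = -147 (p = -21*7 = -147)
127 - 27*(-48/6 + p/29) = 127 - 27*(-48/6 - 147/29) = 127 - 27*(-48*⅙ - 147*1/29) = 127 - 27*(-8 - 147/29) = 127 - 27*(-379/29) = 127 + 10233/29 = 13916/29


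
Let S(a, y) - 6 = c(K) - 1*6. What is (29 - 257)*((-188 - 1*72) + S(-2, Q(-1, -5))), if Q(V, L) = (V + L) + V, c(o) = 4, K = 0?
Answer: 58368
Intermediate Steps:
Q(V, L) = L + 2*V (Q(V, L) = (L + V) + V = L + 2*V)
S(a, y) = 4 (S(a, y) = 6 + (4 - 1*6) = 6 + (4 - 6) = 6 - 2 = 4)
(29 - 257)*((-188 - 1*72) + S(-2, Q(-1, -5))) = (29 - 257)*((-188 - 1*72) + 4) = -228*((-188 - 72) + 4) = -228*(-260 + 4) = -228*(-256) = 58368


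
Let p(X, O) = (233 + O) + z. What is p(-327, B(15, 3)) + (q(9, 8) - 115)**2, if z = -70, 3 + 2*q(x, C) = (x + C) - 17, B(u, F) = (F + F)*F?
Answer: 55013/4 ≈ 13753.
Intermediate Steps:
B(u, F) = 2*F**2 (B(u, F) = (2*F)*F = 2*F**2)
q(x, C) = -10 + C/2 + x/2 (q(x, C) = -3/2 + ((x + C) - 17)/2 = -3/2 + ((C + x) - 17)/2 = -3/2 + (-17 + C + x)/2 = -3/2 + (-17/2 + C/2 + x/2) = -10 + C/2 + x/2)
p(X, O) = 163 + O (p(X, O) = (233 + O) - 70 = 163 + O)
p(-327, B(15, 3)) + (q(9, 8) - 115)**2 = (163 + 2*3**2) + ((-10 + (1/2)*8 + (1/2)*9) - 115)**2 = (163 + 2*9) + ((-10 + 4 + 9/2) - 115)**2 = (163 + 18) + (-3/2 - 115)**2 = 181 + (-233/2)**2 = 181 + 54289/4 = 55013/4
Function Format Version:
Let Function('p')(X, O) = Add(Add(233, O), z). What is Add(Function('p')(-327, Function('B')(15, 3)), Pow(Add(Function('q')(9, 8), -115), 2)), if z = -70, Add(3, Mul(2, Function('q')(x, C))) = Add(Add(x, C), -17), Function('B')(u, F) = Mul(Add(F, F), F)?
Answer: Rational(55013, 4) ≈ 13753.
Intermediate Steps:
Function('B')(u, F) = Mul(2, Pow(F, 2)) (Function('B')(u, F) = Mul(Mul(2, F), F) = Mul(2, Pow(F, 2)))
Function('q')(x, C) = Add(-10, Mul(Rational(1, 2), C), Mul(Rational(1, 2), x)) (Function('q')(x, C) = Add(Rational(-3, 2), Mul(Rational(1, 2), Add(Add(x, C), -17))) = Add(Rational(-3, 2), Mul(Rational(1, 2), Add(Add(C, x), -17))) = Add(Rational(-3, 2), Mul(Rational(1, 2), Add(-17, C, x))) = Add(Rational(-3, 2), Add(Rational(-17, 2), Mul(Rational(1, 2), C), Mul(Rational(1, 2), x))) = Add(-10, Mul(Rational(1, 2), C), Mul(Rational(1, 2), x)))
Function('p')(X, O) = Add(163, O) (Function('p')(X, O) = Add(Add(233, O), -70) = Add(163, O))
Add(Function('p')(-327, Function('B')(15, 3)), Pow(Add(Function('q')(9, 8), -115), 2)) = Add(Add(163, Mul(2, Pow(3, 2))), Pow(Add(Add(-10, Mul(Rational(1, 2), 8), Mul(Rational(1, 2), 9)), -115), 2)) = Add(Add(163, Mul(2, 9)), Pow(Add(Add(-10, 4, Rational(9, 2)), -115), 2)) = Add(Add(163, 18), Pow(Add(Rational(-3, 2), -115), 2)) = Add(181, Pow(Rational(-233, 2), 2)) = Add(181, Rational(54289, 4)) = Rational(55013, 4)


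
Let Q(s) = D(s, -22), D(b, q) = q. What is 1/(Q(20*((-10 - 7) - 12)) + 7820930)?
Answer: 1/7820908 ≈ 1.2786e-7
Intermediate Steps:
Q(s) = -22
1/(Q(20*((-10 - 7) - 12)) + 7820930) = 1/(-22 + 7820930) = 1/7820908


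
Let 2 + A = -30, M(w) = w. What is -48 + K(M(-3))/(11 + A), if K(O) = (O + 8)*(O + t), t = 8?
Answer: -1033/21 ≈ -49.190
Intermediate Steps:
A = -32 (A = -2 - 30 = -32)
K(O) = (8 + O)² (K(O) = (O + 8)*(O + 8) = (8 + O)*(8 + O) = (8 + O)²)
-48 + K(M(-3))/(11 + A) = -48 + (64 + (-3)² + 16*(-3))/(11 - 32) = -48 + (64 + 9 - 48)/(-21) = -48 - 1/21*25 = -48 - 25/21 = -1033/21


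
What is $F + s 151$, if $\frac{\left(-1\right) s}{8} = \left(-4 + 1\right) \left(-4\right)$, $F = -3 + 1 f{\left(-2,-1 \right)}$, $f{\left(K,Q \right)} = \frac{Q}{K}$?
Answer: $- \frac{28997}{2} \approx -14499.0$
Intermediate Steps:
$F = - \frac{5}{2}$ ($F = -3 + 1 \left(- \frac{1}{-2}\right) = -3 + 1 \left(\left(-1\right) \left(- \frac{1}{2}\right)\right) = -3 + 1 \cdot \frac{1}{2} = -3 + \frac{1}{2} = - \frac{5}{2} \approx -2.5$)
$s = -96$ ($s = - 8 \left(-4 + 1\right) \left(-4\right) = - 8 \left(\left(-3\right) \left(-4\right)\right) = \left(-8\right) 12 = -96$)
$F + s 151 = - \frac{5}{2} - 14496 = - \frac{28997}{2}$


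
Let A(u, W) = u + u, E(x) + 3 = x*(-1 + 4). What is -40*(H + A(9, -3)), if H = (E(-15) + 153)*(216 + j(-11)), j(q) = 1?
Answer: -912120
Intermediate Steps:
E(x) = -3 + 3*x (E(x) = -3 + x*(-1 + 4) = -3 + x*3 = -3 + 3*x)
H = 22785 (H = ((-3 + 3*(-15)) + 153)*(216 + 1) = ((-3 - 45) + 153)*217 = (-48 + 153)*217 = 105*217 = 22785)
A(u, W) = 2*u
-40*(H + A(9, -3)) = -40*(22785 + 2*9) = -40*(22785 + 18) = -40*22803 = -912120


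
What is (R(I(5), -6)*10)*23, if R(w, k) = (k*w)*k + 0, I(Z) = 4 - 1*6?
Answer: -16560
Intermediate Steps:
I(Z) = -2 (I(Z) = 4 - 6 = -2)
R(w, k) = w*k**2 (R(w, k) = w*k**2 + 0 = w*k**2)
(R(I(5), -6)*10)*23 = (-2*(-6)**2*10)*23 = (-2*36*10)*23 = -72*10*23 = -720*23 = -16560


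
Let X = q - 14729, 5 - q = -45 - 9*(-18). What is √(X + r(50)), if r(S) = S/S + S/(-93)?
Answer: I*√128355810/93 ≈ 121.82*I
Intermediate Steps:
r(S) = 1 - S/93 (r(S) = 1 + S*(-1/93) = 1 - S/93)
q = -112 (q = 5 - (-45 - 9*(-18)) = 5 - (-45 + 162) = 5 - 1*117 = 5 - 117 = -112)
X = -14841 (X = -112 - 14729 = -14841)
√(X + r(50)) = √(-14841 + (1 - 1/93*50)) = √(-14841 + (1 - 50/93)) = √(-14841 + 43/93) = √(-1380170/93) = I*√128355810/93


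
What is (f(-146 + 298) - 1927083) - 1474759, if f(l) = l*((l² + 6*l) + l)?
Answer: 271694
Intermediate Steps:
f(l) = l*(l² + 7*l)
(f(-146 + 298) - 1927083) - 1474759 = ((-146 + 298)²*(7 + (-146 + 298)) - 1927083) - 1474759 = (152²*(7 + 152) - 1927083) - 1474759 = (23104*159 - 1927083) - 1474759 = (3673536 - 1927083) - 1474759 = 1746453 - 1474759 = 271694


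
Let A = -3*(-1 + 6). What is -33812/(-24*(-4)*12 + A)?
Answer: -33812/1137 ≈ -29.738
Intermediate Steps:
A = -15 (A = -3*5 = -15)
-33812/(-24*(-4)*12 + A) = -33812/(-24*(-4)*12 - 15) = -33812/(96*12 - 15) = -33812/(1152 - 15) = -33812/1137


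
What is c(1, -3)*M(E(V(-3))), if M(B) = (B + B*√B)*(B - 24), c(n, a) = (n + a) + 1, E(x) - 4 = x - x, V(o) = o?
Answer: 240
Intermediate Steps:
E(x) = 4 (E(x) = 4 + (x - x) = 4 + 0 = 4)
c(n, a) = 1 + a + n (c(n, a) = (a + n) + 1 = 1 + a + n)
M(B) = (-24 + B)*(B + B^(3/2)) (M(B) = (B + B^(3/2))*(-24 + B) = (-24 + B)*(B + B^(3/2)))
c(1, -3)*M(E(V(-3))) = (1 - 3 + 1)*(4² + 4^(5/2) - 24*4 - 24*4^(3/2)) = -(16 + 32 - 96 - 24*8) = -(16 + 32 - 96 - 192) = -1*(-240) = 240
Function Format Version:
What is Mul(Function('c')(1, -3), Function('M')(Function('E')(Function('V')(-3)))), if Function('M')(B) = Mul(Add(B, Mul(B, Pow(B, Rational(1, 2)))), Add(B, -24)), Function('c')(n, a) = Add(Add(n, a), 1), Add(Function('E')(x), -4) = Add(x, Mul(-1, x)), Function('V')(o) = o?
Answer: 240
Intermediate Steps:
Function('E')(x) = 4 (Function('E')(x) = Add(4, Add(x, Mul(-1, x))) = Add(4, 0) = 4)
Function('c')(n, a) = Add(1, a, n) (Function('c')(n, a) = Add(Add(a, n), 1) = Add(1, a, n))
Function('M')(B) = Mul(Add(-24, B), Add(B, Pow(B, Rational(3, 2)))) (Function('M')(B) = Mul(Add(B, Pow(B, Rational(3, 2))), Add(-24, B)) = Mul(Add(-24, B), Add(B, Pow(B, Rational(3, 2)))))
Mul(Function('c')(1, -3), Function('M')(Function('E')(Function('V')(-3)))) = Mul(Add(1, -3, 1), Add(Pow(4, 2), Pow(4, Rational(5, 2)), Mul(-24, 4), Mul(-24, Pow(4, Rational(3, 2))))) = Mul(-1, Add(16, 32, -96, Mul(-24, 8))) = Mul(-1, Add(16, 32, -96, -192)) = Mul(-1, -240) = 240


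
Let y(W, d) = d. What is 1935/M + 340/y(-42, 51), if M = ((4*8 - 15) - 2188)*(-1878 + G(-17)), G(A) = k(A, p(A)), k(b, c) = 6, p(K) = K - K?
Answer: 9032005/1354704 ≈ 6.6671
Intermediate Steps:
p(K) = 0
G(A) = 6
M = 4064112 (M = ((4*8 - 15) - 2188)*(-1878 + 6) = ((32 - 15) - 2188)*(-1872) = (17 - 2188)*(-1872) = -2171*(-1872) = 4064112)
1935/M + 340/y(-42, 51) = 1935/4064112 + 340/51 = 1935*(1/4064112) + 340*(1/51) = 215/451568 + 20/3 = 9032005/1354704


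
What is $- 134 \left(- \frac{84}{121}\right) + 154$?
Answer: $\frac{29890}{121} \approx 247.02$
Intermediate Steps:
$- 134 \left(- \frac{84}{121}\right) + 154 = - 134 \left(\left(-84\right) \frac{1}{121}\right) + 154 = \left(-134\right) \left(- \frac{84}{121}\right) + 154 = \frac{11256}{121} + 154 = \frac{29890}{121}$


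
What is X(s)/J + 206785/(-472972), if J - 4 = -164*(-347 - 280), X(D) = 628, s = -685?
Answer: -327610761/759947761 ≈ -0.43110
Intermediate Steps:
J = 102832 (J = 4 - 164*(-347 - 280) = 4 - 164*(-627) = 4 + 102828 = 102832)
X(s)/J + 206785/(-472972) = 628/102832 + 206785/(-472972) = 628*(1/102832) + 206785*(-1/472972) = 157/25708 - 206785/472972 = -327610761/759947761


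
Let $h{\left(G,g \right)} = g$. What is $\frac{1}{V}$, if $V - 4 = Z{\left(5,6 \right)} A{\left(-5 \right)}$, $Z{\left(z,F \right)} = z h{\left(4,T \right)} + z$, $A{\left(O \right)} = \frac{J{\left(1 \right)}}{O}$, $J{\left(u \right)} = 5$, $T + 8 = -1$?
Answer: $\frac{1}{44} \approx 0.022727$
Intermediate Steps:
$T = -9$ ($T = -8 - 1 = -9$)
$A{\left(O \right)} = \frac{5}{O}$
$Z{\left(z,F \right)} = - 8 z$ ($Z{\left(z,F \right)} = z \left(-9\right) + z = - 9 z + z = - 8 z$)
$V = 44$ ($V = 4 + \left(-8\right) 5 \frac{5}{-5} = 4 - 40 \cdot 5 \left(- \frac{1}{5}\right) = 4 - -40 = 4 + 40 = 44$)
$\frac{1}{V} = \frac{1}{44}$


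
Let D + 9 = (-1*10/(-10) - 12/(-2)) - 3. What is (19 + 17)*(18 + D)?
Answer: 468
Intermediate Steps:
D = -5 (D = -9 + ((-1*10/(-10) - 12/(-2)) - 3) = -9 + ((-10*(-⅒) - 12*(-½)) - 3) = -9 + ((1 + 6) - 3) = -9 + (7 - 3) = -9 + 4 = -5)
(19 + 17)*(18 + D) = (19 + 17)*(18 - 5) = 36*13 = 468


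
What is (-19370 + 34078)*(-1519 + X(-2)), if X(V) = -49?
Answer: -23062144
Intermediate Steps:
(-19370 + 34078)*(-1519 + X(-2)) = (-19370 + 34078)*(-1519 - 49) = 14708*(-1568) = -23062144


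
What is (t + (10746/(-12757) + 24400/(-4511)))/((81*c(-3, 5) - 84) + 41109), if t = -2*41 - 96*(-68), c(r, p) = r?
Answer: 61764516806/391145783119 ≈ 0.15791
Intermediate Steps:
t = 6446 (t = -82 + 6528 = 6446)
(t + (10746/(-12757) + 24400/(-4511)))/((81*c(-3, 5) - 84) + 41109) = (6446 + (10746/(-12757) + 24400/(-4511)))/((81*(-3) - 84) + 41109) = (6446 + (10746*(-1/12757) + 24400*(-1/4511)))/((-243 - 84) + 41109) = (6446 + (-10746/12757 - 24400/4511))/(-327 + 41109) = (6446 - 359746006/57546827)/40782 = (370587100836/57546827)*(1/40782) = 61764516806/391145783119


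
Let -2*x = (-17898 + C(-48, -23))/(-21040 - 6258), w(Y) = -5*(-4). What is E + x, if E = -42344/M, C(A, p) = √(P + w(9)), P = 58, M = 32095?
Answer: -1443124667/876129310 + √78/54596 ≈ -1.6470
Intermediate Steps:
w(Y) = 20
C(A, p) = √78 (C(A, p) = √(58 + 20) = √78)
x = -8949/27298 + √78/54596 (x = -(-17898 + √78)/(2*(-21040 - 6258)) = -(-17898 + √78)/(2*(-27298)) = -(-17898 + √78)*(-1)/(2*27298) = -(8949/13649 - √78/27298)/2 = -8949/27298 + √78/54596 ≈ -0.32766)
E = -42344/32095 ≈ -1.3193
E + x = -42344/32095 + (-8949/27298 + √78/54596) = -1443124667/876129310 + √78/54596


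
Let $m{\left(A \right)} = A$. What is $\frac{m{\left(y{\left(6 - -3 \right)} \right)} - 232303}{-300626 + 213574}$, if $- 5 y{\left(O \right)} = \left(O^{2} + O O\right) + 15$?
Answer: $\frac{41489}{15545} \approx 2.669$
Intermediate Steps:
$y{\left(O \right)} = -3 - \frac{2 O^{2}}{5}$ ($y{\left(O \right)} = - \frac{\left(O^{2} + O O\right) + 15}{5} = - \frac{\left(O^{2} + O^{2}\right) + 15}{5} = - \frac{2 O^{2} + 15}{5} = - \frac{15 + 2 O^{2}}{5} = -3 - \frac{2 O^{2}}{5}$)
$\frac{m{\left(y{\left(6 - -3 \right)} \right)} - 232303}{-300626 + 213574} = \frac{\left(-3 - \frac{2 \left(6 - -3\right)^{2}}{5}\right) - 232303}{-300626 + 213574} = \frac{\left(-3 - \frac{2 \left(6 + 3\right)^{2}}{5}\right) - 232303}{-87052} = \left(\left(-3 - \frac{2 \cdot 9^{2}}{5}\right) - 232303\right) \left(- \frac{1}{87052}\right) = \left(\left(-3 - \frac{162}{5}\right) - 232303\right) \left(- \frac{1}{87052}\right) = \left(- \frac{177}{5} - 232303\right) \left(- \frac{1}{87052}\right) = \left(- \frac{1161692}{5}\right) \left(- \frac{1}{87052}\right) = \frac{41489}{15545}$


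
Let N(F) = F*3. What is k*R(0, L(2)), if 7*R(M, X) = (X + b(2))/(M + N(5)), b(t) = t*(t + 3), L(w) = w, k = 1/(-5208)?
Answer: -1/45570 ≈ -2.1944e-5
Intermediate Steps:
N(F) = 3*F
k = -1/5208 ≈ -0.00019201
b(t) = t*(3 + t)
R(M, X) = (10 + X)/(7*(15 + M)) (R(M, X) = ((X + 2*(3 + 2))/(M + 3*5))/7 = ((X + 2*5)/(M + 15))/7 = ((X + 10)/(15 + M))/7 = ((10 + X)/(15 + M))/7 = (10 + X)/(7*(15 + M)))
k*R(0, L(2)) = -(10 + 2)/(36456*(15 + 0)) = -12/(36456*15) = -1/5208*4/35 = -1/45570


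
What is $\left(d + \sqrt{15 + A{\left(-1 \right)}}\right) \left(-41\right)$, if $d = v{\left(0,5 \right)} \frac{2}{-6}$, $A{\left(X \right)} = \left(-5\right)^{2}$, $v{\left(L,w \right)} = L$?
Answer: $- 82 \sqrt{10} \approx -259.31$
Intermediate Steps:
$A{\left(X \right)} = 25$
$d = 0$ ($d = 0 \frac{2}{-6} = 0 \cdot 2 \left(- \frac{1}{6}\right) = 0 \left(- \frac{1}{3}\right) = 0$)
$\left(d + \sqrt{15 + A{\left(-1 \right)}}\right) \left(-41\right) = \left(0 + \sqrt{15 + 25}\right) \left(-41\right) = \left(0 + \sqrt{40}\right) \left(-41\right) = \left(0 + 2 \sqrt{10}\right) \left(-41\right) = 2 \sqrt{10} \left(-41\right) = - 82 \sqrt{10}$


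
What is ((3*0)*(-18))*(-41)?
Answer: 0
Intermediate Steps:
((3*0)*(-18))*(-41) = (0*(-18))*(-41) = 0*(-41) = 0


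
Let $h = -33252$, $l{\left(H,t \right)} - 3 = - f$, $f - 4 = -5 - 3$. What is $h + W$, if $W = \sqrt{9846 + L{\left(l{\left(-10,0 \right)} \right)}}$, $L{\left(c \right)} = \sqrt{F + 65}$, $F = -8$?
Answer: $-33252 + \sqrt{9846 + \sqrt{57}} \approx -33153.0$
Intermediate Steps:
$f = -4$ ($f = 4 - 8 = -4$)
$l{\left(H,t \right)} = 7$ ($l{\left(H,t \right)} = 3 - -4 = 3 + 4 = 7$)
$L{\left(c \right)} = \sqrt{57}$ ($L{\left(c \right)} = \sqrt{-8 + 65} = \sqrt{57}$)
$W = \sqrt{9846 + \sqrt{57}} \approx 99.265$
$h + W = -33252 + \sqrt{9846 + \sqrt{57}}$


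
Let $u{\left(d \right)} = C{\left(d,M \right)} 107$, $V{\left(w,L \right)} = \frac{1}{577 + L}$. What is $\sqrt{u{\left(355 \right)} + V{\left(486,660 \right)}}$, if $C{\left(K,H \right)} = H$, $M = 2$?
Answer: $\frac{\sqrt{327457403}}{1237} \approx 14.629$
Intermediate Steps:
$u{\left(d \right)} = 214$ ($u{\left(d \right)} = 2 \cdot 107 = 214$)
$\sqrt{u{\left(355 \right)} + V{\left(486,660 \right)}} = \sqrt{214 + \frac{1}{577 + 660}} = \sqrt{214 + \frac{1}{1237}} = \sqrt{\frac{264719}{1237}} = \frac{\sqrt{327457403}}{1237}$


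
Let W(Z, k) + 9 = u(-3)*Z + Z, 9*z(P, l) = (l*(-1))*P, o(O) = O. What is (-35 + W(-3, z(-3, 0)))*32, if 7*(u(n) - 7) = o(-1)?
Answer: -15136/7 ≈ -2162.3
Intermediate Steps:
u(n) = 48/7 (u(n) = 7 + (⅐)*(-1) = 7 - ⅐ = 48/7)
z(P, l) = -P*l/9 (z(P, l) = ((l*(-1))*P)/9 = ((-l)*P)/9 = (-P*l)/9 = -P*l/9)
W(Z, k) = -9 + 55*Z/7 (W(Z, k) = -9 + (48*Z/7 + Z) = -9 + 55*Z/7)
(-35 + W(-3, z(-3, 0)))*32 = (-35 + (-9 + (55/7)*(-3)))*32 = (-35 + (-9 - 165/7))*32 = (-35 - 228/7)*32 = -473/7*32 = -15136/7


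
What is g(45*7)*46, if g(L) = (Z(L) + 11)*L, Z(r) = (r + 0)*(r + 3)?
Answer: 1451622690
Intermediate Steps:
Z(r) = r*(3 + r)
g(L) = L*(11 + L*(3 + L)) (g(L) = (L*(3 + L) + 11)*L = (11 + L*(3 + L))*L = L*(11 + L*(3 + L)))
g(45*7)*46 = ((45*7)*(11 + (45*7)*(3 + 45*7)))*46 = (315*(11 + 315*(3 + 315)))*46 = (315*(11 + 315*318))*46 = (315*(11 + 100170))*46 = (315*100181)*46 = 31557015*46 = 1451622690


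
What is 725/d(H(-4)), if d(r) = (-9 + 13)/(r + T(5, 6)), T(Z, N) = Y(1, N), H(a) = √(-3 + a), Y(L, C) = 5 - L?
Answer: 725 + 725*I*√7/4 ≈ 725.0 + 479.54*I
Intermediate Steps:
T(Z, N) = 4 (T(Z, N) = 5 - 1*1 = 5 - 1 = 4)
d(r) = 4/(4 + r) (d(r) = (-9 + 13)/(r + 4) = 4/(4 + r))
725/d(H(-4)) = 725/((4/(4 + √(-3 - 4)))) = 725/((4/(4 + √(-7)))) = 725/((4/(4 + I*√7))) = 725*(1 + I*√7/4) = 725 + 725*I*√7/4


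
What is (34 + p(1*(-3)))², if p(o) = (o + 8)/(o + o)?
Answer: 39601/36 ≈ 1100.0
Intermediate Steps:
p(o) = (8 + o)/(2*o) (p(o) = (8 + o)/((2*o)) = (8 + o)*(1/(2*o)) = (8 + o)/(2*o))
(34 + p(1*(-3)))² = (34 + (8 + 1*(-3))/(2*((1*(-3)))))² = (34 + (½)*(8 - 3)/(-3))² = (34 + (½)*(-⅓)*5)² = (34 - ⅚)² = (199/6)² = 39601/36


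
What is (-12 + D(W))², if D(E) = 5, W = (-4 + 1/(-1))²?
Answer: 49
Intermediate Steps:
W = 25 (W = (-4 - 1)² = (-5)² = 25)
(-12 + D(W))² = (-12 + 5)² = (-7)² = 49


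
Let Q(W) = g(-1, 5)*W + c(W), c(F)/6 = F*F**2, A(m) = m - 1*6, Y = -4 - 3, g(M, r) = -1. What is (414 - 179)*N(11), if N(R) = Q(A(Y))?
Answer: -3094715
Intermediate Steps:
Y = -7
A(m) = -6 + m (A(m) = m - 6 = -6 + m)
c(F) = 6*F**3 (c(F) = 6*(F*F**2) = 6*F**3)
Q(W) = -W + 6*W**3
N(R) = -13169 (N(R) = -(-6 - 7) + 6*(-6 - 7)**3 = -1*(-13) + 6*(-13)**3 = 13 + 6*(-2197) = 13 - 13182 = -13169)
(414 - 179)*N(11) = (414 - 179)*(-13169) = 235*(-13169) = -3094715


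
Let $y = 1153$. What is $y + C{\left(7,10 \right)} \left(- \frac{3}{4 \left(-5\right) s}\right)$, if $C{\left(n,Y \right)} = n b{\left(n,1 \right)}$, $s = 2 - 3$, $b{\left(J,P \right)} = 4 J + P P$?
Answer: $\frac{22451}{20} \approx 1122.6$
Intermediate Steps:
$b{\left(J,P \right)} = P^{2} + 4 J$ ($b{\left(J,P \right)} = 4 J + P^{2} = P^{2} + 4 J$)
$s = -1$ ($s = 2 - 3 = -1$)
$C{\left(n,Y \right)} = n \left(1 + 4 n\right)$ ($C{\left(n,Y \right)} = n \left(1^{2} + 4 n\right) = n \left(1 + 4 n\right)$)
$y + C{\left(7,10 \right)} \left(- \frac{3}{4 \left(-5\right) s}\right) = 1153 + 7 \left(1 + 4 \cdot 7\right) \left(- \frac{3}{4 \left(-5\right) \left(-1\right)}\right) = 1153 + 7 \left(1 + 28\right) \left(- \frac{3}{\left(-20\right) \left(-1\right)}\right) = 1153 + 7 \cdot 29 \left(- \frac{3}{20}\right) = 1153 + 203 \left(\left(-3\right) \frac{1}{20}\right) = 1153 + 203 \left(- \frac{3}{20}\right) = 1153 - \frac{609}{20} = \frac{22451}{20}$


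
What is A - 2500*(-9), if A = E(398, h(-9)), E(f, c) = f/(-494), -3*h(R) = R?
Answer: 5557301/247 ≈ 22499.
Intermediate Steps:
h(R) = -R/3
E(f, c) = -f/494 (E(f, c) = f*(-1/494) = -f/494)
A = -199/247 (A = -1/494*398 = -199/247 ≈ -0.80567)
A - 2500*(-9) = -199/247 - 2500*(-9) = -199/247 - 1*(-22500) = -199/247 + 22500 = 5557301/247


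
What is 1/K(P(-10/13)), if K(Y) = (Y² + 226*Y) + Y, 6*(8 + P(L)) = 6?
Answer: -1/1540 ≈ -0.00064935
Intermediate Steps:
P(L) = -7 (P(L) = -8 + (⅙)*6 = -8 + 1 = -7)
K(Y) = Y² + 227*Y
1/K(P(-10/13)) = 1/(-7*(227 - 7)) = 1/(-7*220) = 1/(-1540) = -1/1540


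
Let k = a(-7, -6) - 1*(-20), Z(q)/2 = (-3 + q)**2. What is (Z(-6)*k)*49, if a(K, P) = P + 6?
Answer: 158760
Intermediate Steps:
Z(q) = 2*(-3 + q)**2
a(K, P) = 6 + P
k = 20 (k = (6 - 6) - 1*(-20) = 0 + 20 = 20)
(Z(-6)*k)*49 = ((2*(-3 - 6)**2)*20)*49 = ((2*(-9)**2)*20)*49 = ((2*81)*20)*49 = (162*20)*49 = 3240*49 = 158760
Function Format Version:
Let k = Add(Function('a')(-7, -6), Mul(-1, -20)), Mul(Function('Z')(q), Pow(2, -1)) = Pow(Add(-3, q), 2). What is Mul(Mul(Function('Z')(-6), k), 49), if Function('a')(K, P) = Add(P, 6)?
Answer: 158760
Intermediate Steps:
Function('Z')(q) = Mul(2, Pow(Add(-3, q), 2))
Function('a')(K, P) = Add(6, P)
k = 20 (k = Add(Add(6, -6), Mul(-1, -20)) = Add(0, 20) = 20)
Mul(Mul(Function('Z')(-6), k), 49) = Mul(Mul(Mul(2, Pow(Add(-3, -6), 2)), 20), 49) = Mul(Mul(Mul(2, Pow(-9, 2)), 20), 49) = Mul(Mul(Mul(2, 81), 20), 49) = Mul(Mul(162, 20), 49) = Mul(3240, 49) = 158760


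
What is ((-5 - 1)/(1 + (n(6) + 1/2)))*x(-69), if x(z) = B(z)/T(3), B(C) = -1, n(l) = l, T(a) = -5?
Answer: -4/25 ≈ -0.16000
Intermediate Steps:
x(z) = 1/5 (x(z) = -1/(-5) = -1*(-1/5) = 1/5)
((-5 - 1)/(1 + (n(6) + 1/2)))*x(-69) = ((-5 - 1)/(1 + (6 + 1/2)))*(1/5) = -6/(1 + (6 + 1/2))*(1/5) = -6/(1 + 13/2)*(1/5) = -6/15/2*(1/5) = -6*2/15*(1/5) = -4/5*1/5 = -4/25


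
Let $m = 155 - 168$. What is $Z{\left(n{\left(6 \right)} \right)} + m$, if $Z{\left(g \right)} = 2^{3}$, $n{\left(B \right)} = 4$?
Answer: $-5$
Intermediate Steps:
$m = -13$ ($m = 155 - 168 = -13$)
$Z{\left(g \right)} = 8$
$Z{\left(n{\left(6 \right)} \right)} + m = 8 - 13 = -5$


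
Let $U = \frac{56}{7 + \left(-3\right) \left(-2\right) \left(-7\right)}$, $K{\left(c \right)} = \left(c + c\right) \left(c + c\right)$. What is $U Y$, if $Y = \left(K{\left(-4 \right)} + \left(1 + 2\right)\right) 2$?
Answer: $- \frac{1072}{5} \approx -214.4$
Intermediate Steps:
$K{\left(c \right)} = 4 c^{2}$ ($K{\left(c \right)} = 2 c 2 c = 4 c^{2}$)
$U = - \frac{8}{5}$ ($U = \frac{56}{7 + 6 \left(-7\right)} = \frac{56}{7 - 42} = \frac{56}{-35} = 56 \left(- \frac{1}{35}\right) = - \frac{8}{5} \approx -1.6$)
$Y = 134$ ($Y = \left(4 \left(-4\right)^{2} + \left(1 + 2\right)\right) 2 = \left(4 \cdot 16 + 3\right) 2 = \left(64 + 3\right) 2 = 67 \cdot 2 = 134$)
$U Y = \left(- \frac{8}{5}\right) 134 = - \frac{1072}{5}$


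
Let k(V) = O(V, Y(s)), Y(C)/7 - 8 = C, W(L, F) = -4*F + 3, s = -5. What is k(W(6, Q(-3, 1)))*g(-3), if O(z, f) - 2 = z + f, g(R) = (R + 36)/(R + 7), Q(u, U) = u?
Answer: 627/2 ≈ 313.50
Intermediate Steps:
W(L, F) = 3 - 4*F
Y(C) = 56 + 7*C
g(R) = (36 + R)/(7 + R)
O(z, f) = 2 + f + z (O(z, f) = 2 + (z + f) = 2 + (f + z) = 2 + f + z)
k(V) = 23 + V (k(V) = 2 + (56 + 7*(-5)) + V = 2 + (56 - 35) + V = 2 + 21 + V = 23 + V)
k(W(6, Q(-3, 1)))*g(-3) = (23 + (3 - 4*(-3)))*((36 - 3)/(7 - 3)) = (23 + (3 + 12))*(33/4) = (23 + 15)*((¼)*33) = 38*(33/4) = 627/2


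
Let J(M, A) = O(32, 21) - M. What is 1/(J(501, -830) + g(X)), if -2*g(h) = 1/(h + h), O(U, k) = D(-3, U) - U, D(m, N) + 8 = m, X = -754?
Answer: -3016/1640703 ≈ -0.0018382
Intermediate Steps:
D(m, N) = -8 + m
O(U, k) = -11 - U (O(U, k) = (-8 - 3) - U = -11 - U)
J(M, A) = -43 - M (J(M, A) = (-11 - 1*32) - M = (-11 - 32) - M = -43 - M)
g(h) = -1/(4*h) (g(h) = -1/(2*(h + h)) = -1/(2*h)/2 = -1/(4*h))
1/(J(501, -830) + g(X)) = 1/((-43 - 1*501) - ¼/(-754)) = 1/((-43 - 501) - ¼*(-1/754)) = 1/(-544 + 1/3016) = 1/(-1640703/3016) = -3016/1640703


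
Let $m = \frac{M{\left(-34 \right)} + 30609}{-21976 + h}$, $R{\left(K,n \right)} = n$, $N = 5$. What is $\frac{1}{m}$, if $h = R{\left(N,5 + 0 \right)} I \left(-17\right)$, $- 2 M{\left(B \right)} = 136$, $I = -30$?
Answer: $- \frac{19426}{30541} \approx -0.63606$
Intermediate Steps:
$M{\left(B \right)} = -68$ ($M{\left(B \right)} = \left(- \frac{1}{2}\right) 136 = -68$)
$h = 2550$ ($h = \left(5 + 0\right) \left(-30\right) \left(-17\right) = 5 \left(-30\right) \left(-17\right) = \left(-150\right) \left(-17\right) = 2550$)
$m = - \frac{30541}{19426}$ ($m = \frac{-68 + 30609}{-21976 + 2550} = \frac{30541}{-19426} = 30541 \left(- \frac{1}{19426}\right) = - \frac{30541}{19426} \approx -1.5722$)
$\frac{1}{m} = \frac{1}{- \frac{30541}{19426}} = - \frac{19426}{30541}$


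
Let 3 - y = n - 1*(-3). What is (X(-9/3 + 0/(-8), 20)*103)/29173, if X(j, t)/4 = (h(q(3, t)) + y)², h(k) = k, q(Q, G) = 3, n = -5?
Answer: 26368/29173 ≈ 0.90385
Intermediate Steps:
y = 5 (y = 3 - (-5 - 1*(-3)) = 3 - (-5 + 3) = 3 - 1*(-2) = 3 + 2 = 5)
X(j, t) = 256 (X(j, t) = 4*(3 + 5)² = 4*8² = 4*64 = 256)
(X(-9/3 + 0/(-8), 20)*103)/29173 = (256*103)/29173 = 26368*(1/29173) = 26368/29173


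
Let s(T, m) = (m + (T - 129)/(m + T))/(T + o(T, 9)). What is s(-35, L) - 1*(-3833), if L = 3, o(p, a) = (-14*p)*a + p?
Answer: 26616365/6944 ≈ 3833.0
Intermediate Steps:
o(p, a) = p - 14*a*p (o(p, a) = -14*a*p + p = p - 14*a*p)
s(T, m) = -(m + (-129 + T)/(T + m))/(124*T) (s(T, m) = (m + (T - 129)/(m + T))/(T + T*(1 - 14*9)) = (m + (-129 + T)/(T + m))/(T + T*(1 - 126)) = (m + (-129 + T)/(T + m))/(T + T*(-125)) = (m + (-129 + T)/(T + m))/(T - 125*T) = (m + (-129 + T)/(T + m))/((-124*T)) = (m + (-129 + T)/(T + m))*(-1/(124*T)) = -(m + (-129 + T)/(T + m))/(124*T))
s(-35, L) - 1*(-3833) = (1/124)*(129 - 1*(-35) - 1*3² - 1*(-35)*3)/(-35*(-35 + 3)) - 1*(-3833) = (1/124)*(-1/35)*(129 + 35 - 1*9 + 105)/(-32) + 3833 = (1/124)*(-1/35)*(-1/32)*(129 + 35 - 9 + 105) + 3833 = (1/124)*(-1/35)*(-1/32)*260 + 3833 = 13/6944 + 3833 = 26616365/6944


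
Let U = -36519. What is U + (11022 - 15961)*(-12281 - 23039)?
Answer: 174408961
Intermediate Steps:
U + (11022 - 15961)*(-12281 - 23039) = -36519 + (11022 - 15961)*(-12281 - 23039) = -36519 - 4939*(-35320) = -36519 + 174445480 = 174408961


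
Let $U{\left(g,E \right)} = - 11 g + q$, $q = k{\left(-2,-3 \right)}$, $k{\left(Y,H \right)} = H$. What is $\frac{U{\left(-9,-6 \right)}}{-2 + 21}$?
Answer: $\frac{96}{19} \approx 5.0526$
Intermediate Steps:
$q = -3$
$U{\left(g,E \right)} = -3 - 11 g$ ($U{\left(g,E \right)} = - 11 g - 3 = -3 - 11 g$)
$\frac{U{\left(-9,-6 \right)}}{-2 + 21} = \frac{-3 - -99}{-2 + 21} = \frac{-3 + 99}{19} = \frac{1}{19} \cdot 96 = \frac{96}{19}$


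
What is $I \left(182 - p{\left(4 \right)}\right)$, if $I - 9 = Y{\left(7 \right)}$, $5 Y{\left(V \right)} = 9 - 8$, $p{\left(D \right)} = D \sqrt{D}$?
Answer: $\frac{8004}{5} \approx 1600.8$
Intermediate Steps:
$p{\left(D \right)} = D^{\frac{3}{2}}$
$Y{\left(V \right)} = \frac{1}{5}$ ($Y{\left(V \right)} = \frac{9 - 8}{5} = \frac{1}{5} \cdot 1 = \frac{1}{5}$)
$I = \frac{46}{5}$ ($I = 9 + \frac{1}{5} = \frac{46}{5} \approx 9.2$)
$I \left(182 - p{\left(4 \right)}\right) = \frac{46 \left(182 - 4^{\frac{3}{2}}\right)}{5} = \frac{46 \left(182 - 8\right)}{5} = \frac{46}{5} \cdot 174 = \frac{8004}{5}$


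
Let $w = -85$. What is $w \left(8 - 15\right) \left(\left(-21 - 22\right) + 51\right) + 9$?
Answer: $4769$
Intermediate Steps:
$w \left(8 - 15\right) \left(\left(-21 - 22\right) + 51\right) + 9 = - 85 \left(8 - 15\right) \left(\left(-21 - 22\right) + 51\right) + 9 = - 85 \left(- 7 \left(-43 + 51\right)\right) + 9 = - 85 \left(\left(-7\right) 8\right) + 9 = \left(-85\right) \left(-56\right) + 9 = 4760 + 9 = 4769$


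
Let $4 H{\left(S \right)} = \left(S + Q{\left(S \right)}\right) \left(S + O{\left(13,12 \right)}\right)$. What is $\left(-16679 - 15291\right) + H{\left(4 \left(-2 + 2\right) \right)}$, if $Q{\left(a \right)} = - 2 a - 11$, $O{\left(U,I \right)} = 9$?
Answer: $- \frac{127979}{4} \approx -31995.0$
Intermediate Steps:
$Q{\left(a \right)} = -11 - 2 a$
$H{\left(S \right)} = \frac{\left(-11 - S\right) \left(9 + S\right)}{4}$ ($H{\left(S \right)} = \frac{\left(S - \left(11 + 2 S\right)\right) \left(S + 9\right)}{4} = \frac{\left(-11 - S\right) \left(9 + S\right)}{4}$)
$\left(-16679 - 15291\right) + H{\left(4 \left(-2 + 2\right) \right)} = \left(-16679 - 15291\right) - \left(\frac{99}{4} + \frac{16 \left(-2 + 2\right)^{2}}{4} + 5 \cdot 4 \left(-2 + 2\right)\right) = -31970 - \left(\frac{99}{4} + 0 + 5 \cdot 4 \cdot 0\right) = -31970 - \left(\frac{99}{4} + \frac{0^{2}}{4}\right) = -31970 - \frac{99}{4} = - \frac{127979}{4}$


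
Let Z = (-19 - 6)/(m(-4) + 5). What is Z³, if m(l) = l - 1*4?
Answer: 15625/27 ≈ 578.70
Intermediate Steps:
m(l) = -4 + l (m(l) = l - 4 = -4 + l)
Z = 25/3 (Z = (-19 - 6)/((-4 - 4) + 5) = -25/(-8 + 5) = -25/(-3) = -25*(-⅓) = 25/3 ≈ 8.3333)
Z³ = (25/3)³ = 15625/27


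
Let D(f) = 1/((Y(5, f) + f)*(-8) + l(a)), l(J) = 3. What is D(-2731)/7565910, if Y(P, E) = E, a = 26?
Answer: 1/330622701090 ≈ 3.0246e-12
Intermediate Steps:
D(f) = 1/(3 - 16*f) (D(f) = 1/((f + f)*(-8) + 3) = 1/((2*f)*(-8) + 3) = 1/(-16*f + 3) = 1/(3 - 16*f))
D(-2731)/7565910 = -1/(-3 + 16*(-2731))/7565910 = -1/(-3 - 43696)*(1/7565910) = -1/(-43699)*(1/7565910) = -1*(-1/43699)*(1/7565910) = (1/43699)*(1/7565910) = 1/330622701090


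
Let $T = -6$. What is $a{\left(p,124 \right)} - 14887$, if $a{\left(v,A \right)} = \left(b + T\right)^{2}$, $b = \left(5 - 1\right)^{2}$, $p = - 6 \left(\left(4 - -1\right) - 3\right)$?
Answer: $-14787$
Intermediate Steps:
$p = -12$ ($p = - 6 \left(\left(4 + 1\right) - 3\right) = - 6 \left(5 - 3\right) = \left(-6\right) 2 = -12$)
$b = 16$ ($b = 4^{2} = 16$)
$a{\left(v,A \right)} = 100$ ($a{\left(v,A \right)} = \left(16 - 6\right)^{2} = 10^{2} = 100$)
$a{\left(p,124 \right)} - 14887 = 100 - 14887 = -14787$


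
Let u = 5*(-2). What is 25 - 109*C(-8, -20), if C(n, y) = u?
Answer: 1115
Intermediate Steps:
u = -10
C(n, y) = -10
25 - 109*C(-8, -20) = 25 - 109*(-10) = 25 + 1090 = 1115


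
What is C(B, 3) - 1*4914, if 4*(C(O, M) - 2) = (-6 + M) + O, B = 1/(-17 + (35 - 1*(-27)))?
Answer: -442147/90 ≈ -4912.7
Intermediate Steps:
B = 1/45 (B = 1/(-17 + (35 + 27)) = 1/(-17 + 62) = 1/45 ≈ 0.022222)
C(O, M) = ½ + M/4 + O/4 (C(O, M) = 2 + ((-6 + M) + O)/4 = 2 + (-6 + M + O)/4 = 2 + (-3/2 + M/4 + O/4) = ½ + M/4 + O/4)
C(B, 3) - 1*4914 = (½ + (¼)*3 + (¼)*(1/45)) - 1*4914 = (½ + ¾ + 1/180) - 4914 = 113/90 - 4914 = -442147/90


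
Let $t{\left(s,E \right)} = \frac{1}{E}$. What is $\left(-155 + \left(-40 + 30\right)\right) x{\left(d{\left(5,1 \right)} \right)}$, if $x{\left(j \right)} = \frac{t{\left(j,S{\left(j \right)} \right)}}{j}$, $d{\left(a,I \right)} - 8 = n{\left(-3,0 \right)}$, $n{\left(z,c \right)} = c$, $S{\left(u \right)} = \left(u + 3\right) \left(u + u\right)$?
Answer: $- \frac{15}{128} \approx -0.11719$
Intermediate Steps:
$S{\left(u \right)} = 2 u \left(3 + u\right)$ ($S{\left(u \right)} = \left(3 + u\right) 2 u = 2 u \left(3 + u\right)$)
$d{\left(a,I \right)} = 8$ ($d{\left(a,I \right)} = 8 + 0 = 8$)
$x{\left(j \right)} = \frac{1}{2 j^{2} \left(3 + j\right)}$ ($x{\left(j \right)} = \frac{1}{2 j \left(3 + j\right) j} = \frac{\frac{1}{2} \frac{1}{j} \frac{1}{3 + j}}{j} = \frac{1}{2 j^{2} \left(3 + j\right)}$)
$\left(-155 + \left(-40 + 30\right)\right) x{\left(d{\left(5,1 \right)} \right)} = \left(-155 + \left(-40 + 30\right)\right) \frac{1}{2 \cdot 64 \left(3 + 8\right)} = \left(-155 - 10\right) \frac{1}{2} \cdot \frac{1}{64} \cdot \frac{1}{11} = - 165 \cdot \frac{1}{2} \cdot \frac{1}{64} \cdot \frac{1}{11} = \left(-165\right) \frac{1}{1408} = - \frac{15}{128}$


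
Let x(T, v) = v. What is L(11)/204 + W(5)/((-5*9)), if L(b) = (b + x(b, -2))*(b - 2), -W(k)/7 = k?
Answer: 719/612 ≈ 1.1748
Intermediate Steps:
W(k) = -7*k
L(b) = (-2 + b)**2 (L(b) = (b - 2)*(b - 2) = (-2 + b)*(-2 + b) = (-2 + b)**2)
L(11)/204 + W(5)/((-5*9)) = (4 + 11**2 - 4*11)/204 + (-7*5)/((-5*9)) = (4 + 121 - 44)*(1/204) - 35/(-45) = 81*(1/204) - 35*(-1/45) = 27/68 + 7/9 = 719/612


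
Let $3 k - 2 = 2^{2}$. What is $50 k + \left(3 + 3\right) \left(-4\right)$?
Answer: $76$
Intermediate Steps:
$k = 2$ ($k = \frac{2}{3} + \frac{2^{2}}{3} = \frac{2}{3} + \frac{1}{3} \cdot 4 = \frac{2}{3} + \frac{4}{3} = 2$)
$50 k + \left(3 + 3\right) \left(-4\right) = 50 \cdot 2 + \left(3 + 3\right) \left(-4\right) = 100 + 6 \left(-4\right) = 100 - 24 = 76$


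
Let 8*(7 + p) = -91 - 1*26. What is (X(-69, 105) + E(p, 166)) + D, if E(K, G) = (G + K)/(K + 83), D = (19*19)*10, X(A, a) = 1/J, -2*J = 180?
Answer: 159629359/44190 ≈ 3612.3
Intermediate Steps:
J = -90 (J = -½*180 = -90)
p = -173/8 (p = -7 + (-91 - 1*26)/8 = -7 + (-91 - 26)/8 = -7 + (⅛)*(-117) = -7 - 117/8 = -173/8 ≈ -21.625)
X(A, a) = -1/90 (X(A, a) = 1/(-90) = -1/90)
D = 3610 (D = 361*10 = 3610)
E(K, G) = (G + K)/(83 + K)
(X(-69, 105) + E(p, 166)) + D = (-1/90 + (166 - 173/8)/(83 - 173/8)) + 3610 = (-1/90 + (1155/8)/(491/8)) + 3610 = (-1/90 + (8/491)*(1155/8)) + 3610 = (-1/90 + 1155/491) + 3610 = 103459/44190 + 3610 = 159629359/44190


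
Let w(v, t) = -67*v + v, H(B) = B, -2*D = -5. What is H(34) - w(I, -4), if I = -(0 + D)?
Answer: -131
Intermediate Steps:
D = 5/2 (D = -½*(-5) = 5/2 ≈ 2.5000)
I = -5/2 (I = -(0 + 5/2) = -1*5/2 = -5/2 ≈ -2.5000)
w(v, t) = -66*v
H(34) - w(I, -4) = 34 - (-66)*(-5)/2 = 34 - 1*165 = 34 - 165 = -131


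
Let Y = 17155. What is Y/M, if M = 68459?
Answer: 17155/68459 ≈ 0.25059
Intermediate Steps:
Y/M = 17155/68459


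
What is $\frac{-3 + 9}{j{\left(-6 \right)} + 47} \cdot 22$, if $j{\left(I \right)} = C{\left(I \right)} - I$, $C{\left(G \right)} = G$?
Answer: $\frac{132}{47} \approx 2.8085$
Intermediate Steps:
$j{\left(I \right)} = 0$ ($j{\left(I \right)} = I - I = 0$)
$\frac{-3 + 9}{j{\left(-6 \right)} + 47} \cdot 22 = \frac{-3 + 9}{0 + 47} \cdot 22 = \frac{1}{47} \cdot 6 \cdot 22 = \frac{6}{47} \cdot 22 = \frac{132}{47}$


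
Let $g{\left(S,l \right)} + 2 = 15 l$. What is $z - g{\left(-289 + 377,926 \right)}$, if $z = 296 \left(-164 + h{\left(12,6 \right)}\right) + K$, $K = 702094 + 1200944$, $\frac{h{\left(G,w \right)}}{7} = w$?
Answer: $1853038$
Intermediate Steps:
$h{\left(G,w \right)} = 7 w$
$K = 1903038$
$z = 1866926$ ($z = 296 \left(-164 + 7 \cdot 6\right) + 1903038 = 296 \left(-164 + 42\right) + 1903038 = 296 \left(-122\right) + 1903038 = -36112 + 1903038 = 1866926$)
$g{\left(S,l \right)} = -2 + 15 l$
$z - g{\left(-289 + 377,926 \right)} = 1866926 - \left(-2 + 15 \cdot 926\right) = 1866926 - \left(-2 + 13890\right) = 1866926 - 13888 = 1853038$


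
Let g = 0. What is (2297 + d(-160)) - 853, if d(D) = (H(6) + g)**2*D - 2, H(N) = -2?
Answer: 802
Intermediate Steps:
d(D) = -2 + 4*D (d(D) = (-2 + 0)**2*D - 2 = (-2)**2*D - 2 = 4*D - 2 = -2 + 4*D)
(2297 + d(-160)) - 853 = (2297 + (-2 + 4*(-160))) - 853 = (2297 + (-2 - 640)) - 853 = (2297 - 642) - 853 = 1655 - 853 = 802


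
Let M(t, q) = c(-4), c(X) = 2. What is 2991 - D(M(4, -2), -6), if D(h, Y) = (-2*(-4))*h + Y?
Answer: 2981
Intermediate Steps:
M(t, q) = 2
D(h, Y) = Y + 8*h (D(h, Y) = 8*h + Y = Y + 8*h)
2991 - D(M(4, -2), -6) = 2991 - (-6 + 8*2) = 2991 - (-6 + 16) = 2991 - 1*10 = 2991 - 10 = 2981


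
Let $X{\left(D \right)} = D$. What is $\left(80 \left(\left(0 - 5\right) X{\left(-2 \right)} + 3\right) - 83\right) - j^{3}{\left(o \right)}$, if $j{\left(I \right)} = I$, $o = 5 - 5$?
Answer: $957$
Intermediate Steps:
$o = 0$ ($o = 5 - 5 = 0$)
$\left(80 \left(\left(0 - 5\right) X{\left(-2 \right)} + 3\right) - 83\right) - j^{3}{\left(o \right)} = \left(80 \left(\left(0 - 5\right) \left(-2\right) + 3\right) - 83\right) - 0^{3} = \left(80 \left(\left(-5\right) \left(-2\right) + 3\right) - 83\right) - 0 = \left(80 \left(10 + 3\right) - 83\right) + 0 = \left(80 \cdot 13 - 83\right) + 0 = \left(1040 - 83\right) + 0 = 957 + 0 = 957$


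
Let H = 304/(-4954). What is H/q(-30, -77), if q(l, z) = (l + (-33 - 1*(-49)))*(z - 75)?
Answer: -1/34678 ≈ -2.8837e-5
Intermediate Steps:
q(l, z) = (-75 + z)*(16 + l) (q(l, z) = (l + (-33 + 49))*(-75 + z) = (l + 16)*(-75 + z) = (16 + l)*(-75 + z) = (-75 + z)*(16 + l))
H = -152/2477 (H = 304*(-1/4954) = -152/2477 ≈ -0.061365)
H/q(-30, -77) = -152/(2477*(-1200 - 75*(-30) + 16*(-77) - 30*(-77))) = -152/(2477*(-1200 + 2250 - 1232 + 2310)) = -152/2477/2128 = -152/2477*1/2128 = -1/34678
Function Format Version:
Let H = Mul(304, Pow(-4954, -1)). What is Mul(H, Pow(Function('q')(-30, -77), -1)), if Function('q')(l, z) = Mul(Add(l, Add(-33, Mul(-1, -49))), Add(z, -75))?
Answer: Rational(-1, 34678) ≈ -2.8837e-5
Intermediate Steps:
Function('q')(l, z) = Mul(Add(-75, z), Add(16, l)) (Function('q')(l, z) = Mul(Add(l, Add(-33, 49)), Add(-75, z)) = Mul(Add(l, 16), Add(-75, z)) = Mul(Add(16, l), Add(-75, z)) = Mul(Add(-75, z), Add(16, l)))
H = Rational(-152, 2477) (H = Mul(304, Rational(-1, 4954)) = Rational(-152, 2477) ≈ -0.061365)
Mul(H, Pow(Function('q')(-30, -77), -1)) = Mul(Rational(-152, 2477), Pow(Add(-1200, Mul(-75, -30), Mul(16, -77), Mul(-30, -77)), -1)) = Mul(Rational(-152, 2477), Pow(Add(-1200, 2250, -1232, 2310), -1)) = Mul(Rational(-152, 2477), Pow(2128, -1)) = Mul(Rational(-152, 2477), Rational(1, 2128)) = Rational(-1, 34678)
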